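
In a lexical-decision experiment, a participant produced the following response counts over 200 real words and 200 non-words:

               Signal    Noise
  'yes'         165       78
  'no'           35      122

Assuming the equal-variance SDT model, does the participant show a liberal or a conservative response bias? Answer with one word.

liberal

z(H) = 0.935, z(FA) = -0.279
c = −½·(z(H) + z(FA)) = -0.328
c < 0 → liberal criterion (biased toward responding “yes”).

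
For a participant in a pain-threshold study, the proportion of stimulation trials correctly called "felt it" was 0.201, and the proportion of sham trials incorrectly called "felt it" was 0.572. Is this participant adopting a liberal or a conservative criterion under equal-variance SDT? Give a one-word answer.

z(H) = -0.838, z(FA) = 0.181
c = −½·(z(H) + z(FA)) = 0.3285
c > 0 → conservative criterion (biased toward responding “no”).

conservative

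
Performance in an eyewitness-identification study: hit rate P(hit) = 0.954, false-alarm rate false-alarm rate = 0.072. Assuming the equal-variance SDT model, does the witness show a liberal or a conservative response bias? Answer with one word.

z(H) = 1.685, z(FA) = -1.461
c = −½·(z(H) + z(FA)) = -0.112
c < 0 → liberal criterion (biased toward responding “yes”).

liberal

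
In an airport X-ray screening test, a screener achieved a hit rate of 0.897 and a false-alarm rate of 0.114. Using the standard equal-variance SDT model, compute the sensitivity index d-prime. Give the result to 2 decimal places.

z(H) = z(0.897) = 1.2646
z(FA) = z(0.114) = -1.2055
d' = z(H) − z(FA) = 1.2646 − (-1.2055) = 2.4701

d-prime = 2.47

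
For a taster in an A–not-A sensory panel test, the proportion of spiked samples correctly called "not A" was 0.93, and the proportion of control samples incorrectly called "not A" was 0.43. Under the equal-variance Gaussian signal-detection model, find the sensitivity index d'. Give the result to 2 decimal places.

Φ⁻¹(H) = Φ⁻¹(0.93) = 1.476
Φ⁻¹(FA) = Φ⁻¹(0.43) = -0.176
d' = z(H) − z(FA) = 1.476 − (-0.176) = 1.652

d' = 1.65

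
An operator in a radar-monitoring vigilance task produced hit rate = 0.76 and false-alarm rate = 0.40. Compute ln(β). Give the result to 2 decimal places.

ln β = -0.22

z(H) = 0.706
z(FA) = -0.253
ln β = −½·[z(H)² − z(FA)²] = −0.5 × (0.498 − 0.064) = -0.217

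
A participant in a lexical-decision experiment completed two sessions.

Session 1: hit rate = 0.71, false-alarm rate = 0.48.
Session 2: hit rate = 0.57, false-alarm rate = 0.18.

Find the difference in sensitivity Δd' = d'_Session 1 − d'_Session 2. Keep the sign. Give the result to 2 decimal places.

Δd' = -0.49

Session 1: z(0.71) = 0.553, z(0.48) = -0.050, d' = 0.603
Session 2: z(0.57) = 0.176, z(0.18) = -0.915, d' = 1.091
Δd' = d'_Session 1 − d'_Session 2 = 0.603 − 1.091 = -0.488
Session 2 has the higher sensitivity.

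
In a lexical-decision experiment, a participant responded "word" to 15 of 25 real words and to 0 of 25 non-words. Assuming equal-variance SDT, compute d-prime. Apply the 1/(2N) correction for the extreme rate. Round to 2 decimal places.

d-prime = 2.31

The false-alarm rate is 0/25 = 0, so apply the 1/(2N) correction: FA → 1/(2·25) = 0.02000.
z(H) = z(0.60000) = 0.253
z(FA) = z(0.02000) = -2.054
d' = 0.253 − (-2.054) = 2.307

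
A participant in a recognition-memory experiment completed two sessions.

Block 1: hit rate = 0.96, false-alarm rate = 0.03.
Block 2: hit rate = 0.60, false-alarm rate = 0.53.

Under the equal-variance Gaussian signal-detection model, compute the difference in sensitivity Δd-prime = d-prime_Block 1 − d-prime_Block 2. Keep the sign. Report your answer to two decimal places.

Δd-prime = 3.45

Block 1: z(0.96) = 1.751, z(0.03) = -1.881, d' = 3.632
Block 2: z(0.60) = 0.253, z(0.53) = 0.075, d' = 0.178
Δd' = d'_Block 1 − d'_Block 2 = 3.632 − 0.178 = 3.454
Block 1 has the higher sensitivity.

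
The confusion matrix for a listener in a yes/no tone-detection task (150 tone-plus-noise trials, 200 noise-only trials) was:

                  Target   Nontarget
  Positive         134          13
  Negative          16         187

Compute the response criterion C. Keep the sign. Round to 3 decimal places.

C = 0.135

H = 134/150 = 0.8933
FA = 13/200 = 0.0650
z(H) = z(0.8933) = 1.2443
z(FA) = z(0.0650) = -1.5141
c = −½·[z(H) + z(FA)] = −0.5 × (1.2443 + (-1.5141)) = 0.1349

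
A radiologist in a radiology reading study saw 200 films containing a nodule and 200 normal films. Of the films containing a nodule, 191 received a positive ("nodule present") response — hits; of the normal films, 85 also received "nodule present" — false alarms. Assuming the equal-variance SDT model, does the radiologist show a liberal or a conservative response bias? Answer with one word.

z(H) = 1.695, z(FA) = -0.189
c = −½·(z(H) + z(FA)) = -0.753
c < 0 → liberal criterion (biased toward responding “yes”).

liberal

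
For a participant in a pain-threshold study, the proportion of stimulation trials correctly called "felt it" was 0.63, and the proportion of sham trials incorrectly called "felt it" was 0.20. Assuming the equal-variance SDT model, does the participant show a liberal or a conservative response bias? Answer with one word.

conservative

z(H) = 0.332, z(FA) = -0.842
c = −½·(z(H) + z(FA)) = 0.255
c > 0 → conservative criterion (biased toward responding “no”).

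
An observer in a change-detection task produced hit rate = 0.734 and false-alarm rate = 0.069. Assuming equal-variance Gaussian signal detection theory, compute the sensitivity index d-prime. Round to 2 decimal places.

z(H) = 0.6250
z(FA) = -1.4833
d' = z(H) − z(FA) = 0.6250 − (-1.4833) = 2.1083

d-prime = 2.11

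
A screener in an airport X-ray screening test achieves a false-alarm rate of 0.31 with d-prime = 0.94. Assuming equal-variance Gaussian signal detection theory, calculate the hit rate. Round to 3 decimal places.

hit rate = 0.672

z(false-alarm rate) = z(0.31) = -0.4959
z(H) = z(FA) + d' = -0.4959 + 0.94 = 0.4441
hit rate = Φ(0.4441) = 0.6715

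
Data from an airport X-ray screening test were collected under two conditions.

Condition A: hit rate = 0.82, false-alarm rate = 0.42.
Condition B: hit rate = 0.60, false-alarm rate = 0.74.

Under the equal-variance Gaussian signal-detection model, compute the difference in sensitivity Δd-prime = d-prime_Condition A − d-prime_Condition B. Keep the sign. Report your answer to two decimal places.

Δd-prime = 1.51

Condition A: z(0.82) = 0.915, z(0.42) = -0.202, d' = 1.117
Condition B: z(0.60) = 0.253, z(0.74) = 0.643, d' = -0.390
Δd' = d'_Condition A − d'_Condition B = 1.117 − (-0.390) = 1.507
Condition A has the higher sensitivity.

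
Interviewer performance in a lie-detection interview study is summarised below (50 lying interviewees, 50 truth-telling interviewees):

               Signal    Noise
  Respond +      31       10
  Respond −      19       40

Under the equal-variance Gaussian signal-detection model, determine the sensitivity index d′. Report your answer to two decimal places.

H = 31/50 = 0.6200
FA = 10/50 = 0.2000
Φ⁻¹(0.6200) = 0.305, Φ⁻¹(0.2000) = -0.842
d' = z(H) − z(FA) = 0.305 − (-0.842) = 1.147

d′ = 1.15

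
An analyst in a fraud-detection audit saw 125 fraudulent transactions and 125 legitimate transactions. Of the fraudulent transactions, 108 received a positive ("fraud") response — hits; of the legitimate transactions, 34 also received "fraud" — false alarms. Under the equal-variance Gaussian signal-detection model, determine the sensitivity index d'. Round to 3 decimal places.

d' = 1.705

H = 108/125 = 0.8640
FA = 34/125 = 0.2720
Φ⁻¹(H) = Φ⁻¹(0.8640) = 1.0985
Φ⁻¹(FA) = Φ⁻¹(0.2720) = -0.6068
d' = z(H) − z(FA) = 1.0985 − (-0.6068) = 1.7053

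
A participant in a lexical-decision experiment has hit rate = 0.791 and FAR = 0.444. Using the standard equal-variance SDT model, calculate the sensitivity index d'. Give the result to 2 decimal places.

d' = 0.95

Φ⁻¹(H) = Φ⁻¹(0.791) = 0.8099
Φ⁻¹(FA) = Φ⁻¹(0.444) = -0.1408
d' = z(H) − z(FA) = 0.8099 − (-0.1408) = 0.9507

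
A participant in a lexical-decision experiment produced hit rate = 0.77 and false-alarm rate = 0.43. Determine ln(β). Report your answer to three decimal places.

ln β = -0.257

Φ⁻¹(0.77) = 0.7388, Φ⁻¹(0.43) = -0.1764
ln β = −½·[z(H)² − z(FA)²] = −0.5 × (0.5458 − 0.0311) = -0.25735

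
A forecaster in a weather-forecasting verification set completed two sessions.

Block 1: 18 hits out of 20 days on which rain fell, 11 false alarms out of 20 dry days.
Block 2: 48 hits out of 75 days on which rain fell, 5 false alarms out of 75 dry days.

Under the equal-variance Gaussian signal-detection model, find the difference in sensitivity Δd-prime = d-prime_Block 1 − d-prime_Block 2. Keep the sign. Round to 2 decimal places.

Block 1: z(0.9000) = 1.282, z(0.5500) = 0.126, d' = 1.156
Block 2: z(0.6400) = 0.358, z(0.0667) = -1.501, d' = 1.859
Δd' = d'_Block 1 − d'_Block 2 = 1.156 − 1.859 = -0.703
Block 2 has the higher sensitivity.

Δd-prime = -0.70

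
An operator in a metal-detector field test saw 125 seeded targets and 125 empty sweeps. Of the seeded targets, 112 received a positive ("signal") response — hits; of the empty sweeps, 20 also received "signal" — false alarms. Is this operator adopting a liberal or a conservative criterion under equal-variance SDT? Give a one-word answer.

z(H) = 1.259, z(FA) = -0.994
c = −½·(z(H) + z(FA)) = -0.1325
c < 0 → liberal criterion (biased toward responding “yes”).

liberal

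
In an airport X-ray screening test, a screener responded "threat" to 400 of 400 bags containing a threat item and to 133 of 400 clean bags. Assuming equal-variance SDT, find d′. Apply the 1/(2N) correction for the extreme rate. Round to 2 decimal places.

d′ = 3.46

The hit rate is 400/400 = 1, so apply the 1/(2N) correction: H → 1 − 1/(2·400) = 0.99875.
z(H) = z(0.99875) = 3.023
z(FA) = z(0.33250) = -0.433
d' = 3.023 − (-0.433) = 3.456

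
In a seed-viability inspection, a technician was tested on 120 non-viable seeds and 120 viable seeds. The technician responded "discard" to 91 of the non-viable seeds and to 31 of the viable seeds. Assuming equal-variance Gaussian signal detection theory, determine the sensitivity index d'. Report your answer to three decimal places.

H = 91/120 = 0.7583
FA = 31/120 = 0.2583
z(0.7583) = 0.7008, z(0.2583) = -0.6486
d' = z(H) − z(FA) = 0.7008 − (-0.6486) = 1.3494

d' = 1.349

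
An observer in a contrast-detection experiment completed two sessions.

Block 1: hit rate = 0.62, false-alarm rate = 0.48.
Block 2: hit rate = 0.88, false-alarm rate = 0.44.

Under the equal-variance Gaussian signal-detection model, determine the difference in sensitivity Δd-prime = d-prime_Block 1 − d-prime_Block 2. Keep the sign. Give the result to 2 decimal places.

Δd-prime = -0.97

Block 1: z(0.62) = 0.305, z(0.48) = -0.050, d' = 0.355
Block 2: z(0.88) = 1.175, z(0.44) = -0.151, d' = 1.326
Δd' = d'_Block 1 − d'_Block 2 = 0.355 − 1.326 = -0.971
Block 2 has the higher sensitivity.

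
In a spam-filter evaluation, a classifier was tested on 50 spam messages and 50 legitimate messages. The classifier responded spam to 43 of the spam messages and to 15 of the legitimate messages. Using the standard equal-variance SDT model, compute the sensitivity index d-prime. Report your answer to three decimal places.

H = 43/50 = 0.8600
FA = 15/50 = 0.3000
Φ⁻¹(H) = Φ⁻¹(0.8600) = 1.0803
Φ⁻¹(FA) = Φ⁻¹(0.3000) = -0.5244
d' = z(H) − z(FA) = 1.0803 − (-0.5244) = 1.6047

d-prime = 1.605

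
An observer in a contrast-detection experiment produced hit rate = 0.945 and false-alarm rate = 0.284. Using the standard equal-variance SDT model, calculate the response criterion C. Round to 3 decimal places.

z(H) = 1.5982
z(FA) = -0.5710
c = −½·[z(H) + z(FA)] = −0.5 × (1.5982 + (-0.5710)) = -0.5136
c < 0: the observer has a liberal response bias.

C = -0.514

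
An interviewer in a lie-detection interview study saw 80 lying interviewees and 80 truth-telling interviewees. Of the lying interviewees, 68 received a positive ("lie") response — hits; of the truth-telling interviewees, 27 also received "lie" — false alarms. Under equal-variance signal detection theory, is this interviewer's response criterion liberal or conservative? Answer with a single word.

liberal

z(H) = 1.036, z(FA) = -0.419
c = −½·(z(H) + z(FA)) = -0.3085
c < 0 → liberal criterion (biased toward responding “yes”).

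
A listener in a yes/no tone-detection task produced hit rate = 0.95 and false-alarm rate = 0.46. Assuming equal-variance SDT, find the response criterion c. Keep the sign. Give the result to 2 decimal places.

c = -0.77

z(0.95) = 1.645, z(0.46) = -0.100
c = −½·[z(H) + z(FA)] = −0.5 × (1.645 + (-0.100)) = -0.7725
c < 0: the listener has a liberal response bias.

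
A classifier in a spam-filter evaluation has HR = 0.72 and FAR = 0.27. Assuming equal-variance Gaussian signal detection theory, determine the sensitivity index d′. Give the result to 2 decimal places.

z(0.72) = 0.583, z(0.27) = -0.613
d' = z(H) − z(FA) = 0.583 − (-0.613) = 1.196

d′ = 1.20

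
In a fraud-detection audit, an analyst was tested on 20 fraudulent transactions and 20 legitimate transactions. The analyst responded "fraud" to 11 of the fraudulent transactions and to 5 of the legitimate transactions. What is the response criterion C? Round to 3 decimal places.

C = 0.274

H = 11/20 = 0.5500
FA = 5/20 = 0.2500
z(H) = z(0.5500) = 0.1257
z(FA) = z(0.2500) = -0.6745
c = −½·[z(H) + z(FA)] = −0.5 × (0.1257 + (-0.6745)) = 0.2744
c > 0: the analyst has a conservative response bias.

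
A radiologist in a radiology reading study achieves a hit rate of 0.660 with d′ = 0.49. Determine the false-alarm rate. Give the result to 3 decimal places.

false-alarm rate = 0.469

z(hit rate) = z(0.660) = 0.4125
z(FA) = z(H) − d' = 0.4125 − 0.49 = -0.0775
false-alarm rate = Φ(-0.0775) = 0.4691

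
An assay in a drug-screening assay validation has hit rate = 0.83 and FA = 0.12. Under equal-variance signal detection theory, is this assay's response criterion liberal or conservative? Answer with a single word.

conservative

z(H) = 0.954, z(FA) = -1.175
c = −½·(z(H) + z(FA)) = 0.1105
c > 0 → conservative criterion (biased toward responding “no”).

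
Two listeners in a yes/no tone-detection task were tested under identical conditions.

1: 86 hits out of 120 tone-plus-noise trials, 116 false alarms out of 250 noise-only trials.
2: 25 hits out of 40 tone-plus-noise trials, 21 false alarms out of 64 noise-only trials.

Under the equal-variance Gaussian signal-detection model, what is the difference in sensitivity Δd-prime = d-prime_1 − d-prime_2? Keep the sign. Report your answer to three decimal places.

1: z(0.7167) = 0.5731, z(0.4640) = -0.0904, d' = 0.6635
2: z(0.6250) = 0.3186, z(0.3281) = -0.4452, d' = 0.7638
Δd' = d'_1 − d'_2 = 0.6635 − 0.7638 = -0.1003
2 has the higher sensitivity.

Δd-prime = -0.100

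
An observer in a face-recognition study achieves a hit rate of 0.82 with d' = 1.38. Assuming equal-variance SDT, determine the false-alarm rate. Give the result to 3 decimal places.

false-alarm rate = 0.321

z(hit rate) = z(0.82) = 0.9154
z(FA) = z(H) − d' = 0.9154 − 1.38 = -0.4646
false-alarm rate = Φ(-0.4646) = 0.3211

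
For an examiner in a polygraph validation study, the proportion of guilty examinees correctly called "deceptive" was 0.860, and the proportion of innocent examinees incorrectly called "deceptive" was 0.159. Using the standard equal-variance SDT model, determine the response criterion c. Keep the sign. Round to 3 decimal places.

c = -0.041

z(H) = z(0.860) = 1.0803
z(FA) = z(0.159) = -0.9986
c = −½·[z(H) + z(FA)] = −0.5 × (1.0803 + (-0.9986)) = -0.04085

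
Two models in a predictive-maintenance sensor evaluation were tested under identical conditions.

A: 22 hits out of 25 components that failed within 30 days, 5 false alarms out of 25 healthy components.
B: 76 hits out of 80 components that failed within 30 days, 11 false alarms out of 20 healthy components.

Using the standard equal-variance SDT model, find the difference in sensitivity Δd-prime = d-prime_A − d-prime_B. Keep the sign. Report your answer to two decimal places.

A: z(0.8800) = 1.175, z(0.2000) = -0.842, d' = 2.017
B: z(0.9500) = 1.645, z(0.5500) = 0.126, d' = 1.519
Δd' = d'_A − d'_B = 2.017 − 1.519 = 0.498
A has the higher sensitivity.

Δd-prime = 0.50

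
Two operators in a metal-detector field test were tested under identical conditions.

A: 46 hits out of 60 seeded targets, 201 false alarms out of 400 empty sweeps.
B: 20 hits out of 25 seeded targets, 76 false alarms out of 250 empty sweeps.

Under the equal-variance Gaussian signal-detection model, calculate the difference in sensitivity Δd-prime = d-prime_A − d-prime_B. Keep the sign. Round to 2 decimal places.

Δd-prime = -0.63

A: z(0.7667) = 0.728, z(0.5025) = 0.006, d' = 0.722
B: z(0.8000) = 0.842, z(0.3040) = -0.513, d' = 1.355
Δd' = d'_A − d'_B = 0.722 − 1.355 = -0.633
B has the higher sensitivity.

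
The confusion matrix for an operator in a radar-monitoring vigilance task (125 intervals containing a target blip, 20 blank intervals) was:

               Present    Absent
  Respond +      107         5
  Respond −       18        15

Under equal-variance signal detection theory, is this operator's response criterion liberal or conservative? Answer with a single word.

liberal

z(H) = 1.063, z(FA) = -0.674
c = −½·(z(H) + z(FA)) = -0.1945
c < 0 → liberal criterion (biased toward responding “yes”).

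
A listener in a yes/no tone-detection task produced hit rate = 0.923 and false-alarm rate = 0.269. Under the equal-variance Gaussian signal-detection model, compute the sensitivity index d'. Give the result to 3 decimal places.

z(H) = z(0.923) = 1.4255
z(FA) = z(0.269) = -0.6158
d' = z(H) − z(FA) = 1.4255 − (-0.6158) = 2.0413

d' = 2.041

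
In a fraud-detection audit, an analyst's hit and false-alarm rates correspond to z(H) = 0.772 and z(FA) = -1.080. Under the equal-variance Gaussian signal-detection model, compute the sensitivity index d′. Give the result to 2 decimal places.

d' = z(H) − z(FA) = 0.772 − (-1.080) = 1.852

d′ = 1.85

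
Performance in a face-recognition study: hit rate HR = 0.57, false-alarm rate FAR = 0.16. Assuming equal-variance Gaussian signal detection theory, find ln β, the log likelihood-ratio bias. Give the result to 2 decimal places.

z(H) = 0.176
z(FA) = -0.994
ln β = −½·[z(H)² − z(FA)²] = −0.5 × (0.031 − 0.988) = 0.4785

ln β = 0.48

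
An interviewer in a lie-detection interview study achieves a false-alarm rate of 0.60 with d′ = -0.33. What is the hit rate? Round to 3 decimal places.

z(false-alarm rate) = z(0.60) = 0.2533
z(H) = z(FA) + d' = 0.2533 + (-0.33) = -0.0767
hit rate = Φ(-0.0767) = 0.4694

hit rate = 0.469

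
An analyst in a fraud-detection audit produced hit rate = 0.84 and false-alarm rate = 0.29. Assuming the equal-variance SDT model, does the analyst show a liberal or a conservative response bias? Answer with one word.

liberal

z(H) = 0.994, z(FA) = -0.553
c = −½·(z(H) + z(FA)) = -0.2205
c < 0 → liberal criterion (biased toward responding “yes”).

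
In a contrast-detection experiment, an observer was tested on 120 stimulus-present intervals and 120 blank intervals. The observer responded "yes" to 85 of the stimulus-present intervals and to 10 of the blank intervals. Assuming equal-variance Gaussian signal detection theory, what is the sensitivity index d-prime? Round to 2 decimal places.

d-prime = 1.93

H = 85/120 = 0.7083
FA = 10/120 = 0.0833
Φ⁻¹(H) = Φ⁻¹(0.7083) = 0.548
Φ⁻¹(FA) = Φ⁻¹(0.0833) = -1.383
d' = z(H) − z(FA) = 0.548 − (-1.383) = 1.931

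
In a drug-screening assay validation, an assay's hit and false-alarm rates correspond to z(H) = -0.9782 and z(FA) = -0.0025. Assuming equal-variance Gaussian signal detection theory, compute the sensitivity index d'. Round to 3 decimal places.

d' = z(H) − z(FA) = -0.9782 − (-0.0025) = -0.9757

d' = -0.976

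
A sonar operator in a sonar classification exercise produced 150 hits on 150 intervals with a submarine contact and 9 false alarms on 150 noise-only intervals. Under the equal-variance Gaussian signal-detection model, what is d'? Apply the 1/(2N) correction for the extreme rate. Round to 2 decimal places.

The hit rate is 150/150 = 1, so apply the 1/(2N) correction: H → 1 − 1/(2·150) = 0.99667.
z(H) = z(0.99667) = 2.713
z(FA) = z(0.06000) = -1.555
d' = 2.713 − (-1.555) = 4.268

d' = 4.27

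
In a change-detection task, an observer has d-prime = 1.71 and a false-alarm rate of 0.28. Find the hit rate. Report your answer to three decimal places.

hit rate = 0.870

z(false-alarm rate) = z(0.28) = -0.5828
z(H) = z(FA) + d' = -0.5828 + 1.71 = 1.1272
hit rate = Φ(1.1272) = 0.8702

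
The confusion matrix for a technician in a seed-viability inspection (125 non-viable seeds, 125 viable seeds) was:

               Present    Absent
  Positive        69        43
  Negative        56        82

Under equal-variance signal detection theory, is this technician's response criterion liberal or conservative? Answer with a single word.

z(H) = 0.131, z(FA) = -0.402
c = −½·(z(H) + z(FA)) = 0.1355
c > 0 → conservative criterion (biased toward responding “no”).

conservative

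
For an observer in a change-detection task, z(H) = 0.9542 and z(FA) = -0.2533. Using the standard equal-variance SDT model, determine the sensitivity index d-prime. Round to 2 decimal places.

d-prime = 1.21

d' = z(H) − z(FA) = 0.9542 − (-0.2533) = 1.2075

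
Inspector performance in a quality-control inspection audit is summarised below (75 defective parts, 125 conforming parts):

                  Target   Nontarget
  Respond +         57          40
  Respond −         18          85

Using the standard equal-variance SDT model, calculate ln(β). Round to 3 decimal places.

ln β = -0.140

H = 57/75 = 0.7600
FA = 40/125 = 0.3200
Φ⁻¹(H) = 0.7063
Φ⁻¹(FA) = -0.4677
ln β = −½·[z(H)² − z(FA)²] = −0.5 × (0.4989 − 0.2187) = -0.1401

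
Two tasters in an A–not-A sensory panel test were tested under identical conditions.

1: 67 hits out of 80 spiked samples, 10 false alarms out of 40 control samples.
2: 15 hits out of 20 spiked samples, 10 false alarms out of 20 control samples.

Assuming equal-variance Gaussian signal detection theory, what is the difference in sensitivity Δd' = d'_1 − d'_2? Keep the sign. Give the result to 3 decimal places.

1: z(0.8375) = 0.9842, z(0.2500) = -0.6745, d' = 1.6587
2: z(0.7500) = 0.6745, z(0.5000) = 0.0000, d' = 0.6745
Δd' = d'_1 − d'_2 = 1.6587 − 0.6745 = 0.9842
1 has the higher sensitivity.

Δd' = 0.984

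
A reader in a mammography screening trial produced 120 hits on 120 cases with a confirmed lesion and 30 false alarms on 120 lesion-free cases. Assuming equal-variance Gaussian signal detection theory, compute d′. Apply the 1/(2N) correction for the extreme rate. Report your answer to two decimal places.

d′ = 3.31

The hit rate is 120/120 = 1, so apply the 1/(2N) correction: H → 1 − 1/(2·120) = 0.99583.
z(H) = z(0.99583) = 2.638
z(FA) = z(0.25000) = -0.674
d' = 2.638 − (-0.674) = 3.312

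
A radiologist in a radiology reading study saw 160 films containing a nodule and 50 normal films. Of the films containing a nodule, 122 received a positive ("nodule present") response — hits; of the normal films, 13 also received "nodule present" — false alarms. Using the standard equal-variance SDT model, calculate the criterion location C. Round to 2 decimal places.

C = -0.04

H = 122/160 = 0.7625
FA = 13/50 = 0.2600
z(H) = 0.7144
z(FA) = -0.6433
c = −½·[z(H) + z(FA)] = −0.5 × (0.7144 + (-0.6433)) = -0.03555
c < 0: the radiologist has a liberal response bias.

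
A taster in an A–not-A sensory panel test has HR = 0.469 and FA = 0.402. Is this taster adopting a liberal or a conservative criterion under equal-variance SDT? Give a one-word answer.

z(H) = -0.078, z(FA) = -0.248
c = −½·(z(H) + z(FA)) = 0.163
c > 0 → conservative criterion (biased toward responding “no”).

conservative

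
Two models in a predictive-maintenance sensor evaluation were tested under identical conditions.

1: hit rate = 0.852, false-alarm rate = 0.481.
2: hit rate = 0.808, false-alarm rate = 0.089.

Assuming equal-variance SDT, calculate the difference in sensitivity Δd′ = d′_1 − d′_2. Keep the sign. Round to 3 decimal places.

Δd′ = -1.125

1: z(0.852) = 1.0450, z(0.481) = -0.0476, d' = 1.0926
2: z(0.808) = 0.8705, z(0.089) = -1.3469, d' = 2.2174
Δd' = d'_1 − d'_2 = 1.0926 − 2.2174 = -1.1248
2 has the higher sensitivity.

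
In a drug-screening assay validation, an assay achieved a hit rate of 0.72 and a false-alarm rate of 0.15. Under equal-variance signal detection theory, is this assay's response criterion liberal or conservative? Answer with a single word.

conservative

z(H) = 0.583, z(FA) = -1.036
c = −½·(z(H) + z(FA)) = 0.2265
c > 0 → conservative criterion (biased toward responding “no”).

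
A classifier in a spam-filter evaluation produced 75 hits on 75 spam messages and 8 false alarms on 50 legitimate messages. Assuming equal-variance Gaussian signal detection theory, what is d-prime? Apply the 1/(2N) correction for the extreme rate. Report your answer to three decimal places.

The hit rate is 75/75 = 1, so apply the 1/(2N) correction: H → 1 − 1/(2·75) = 0.99333.
z(H) = z(0.99333) = 2.4746
z(FA) = z(0.16000) = -0.9945
d' = 2.4746 − (-0.9945) = 3.4691

d-prime = 3.469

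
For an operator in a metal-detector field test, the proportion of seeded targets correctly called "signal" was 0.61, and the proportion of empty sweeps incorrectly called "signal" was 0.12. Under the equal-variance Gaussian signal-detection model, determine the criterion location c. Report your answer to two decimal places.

c = 0.45

z(H) = 0.2793
z(FA) = -1.1750
c = −½·[z(H) + z(FA)] = −0.5 × (0.2793 + (-1.1750)) = 0.44785
c > 0: the operator has a conservative response bias.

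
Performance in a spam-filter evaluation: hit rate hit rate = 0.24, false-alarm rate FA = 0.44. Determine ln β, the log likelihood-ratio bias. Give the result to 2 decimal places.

ln β = -0.24

z(0.24) = -0.706, z(0.44) = -0.151
ln β = −½·[z(H)² − z(FA)²] = −0.5 × (0.498 − 0.023) = -0.2375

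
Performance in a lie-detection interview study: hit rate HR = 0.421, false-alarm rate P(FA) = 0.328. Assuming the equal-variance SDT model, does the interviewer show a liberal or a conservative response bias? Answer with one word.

conservative

z(H) = -0.199, z(FA) = -0.445
c = −½·(z(H) + z(FA)) = 0.322
c > 0 → conservative criterion (biased toward responding “no”).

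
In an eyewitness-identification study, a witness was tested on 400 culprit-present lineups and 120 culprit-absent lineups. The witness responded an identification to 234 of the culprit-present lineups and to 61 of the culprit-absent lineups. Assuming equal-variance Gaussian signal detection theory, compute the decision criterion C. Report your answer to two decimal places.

H = 234/400 = 0.5850
FA = 61/120 = 0.5083
Φ⁻¹(H) = 0.215
Φ⁻¹(FA) = 0.021
c = −½·[z(H) + z(FA)] = −0.5 × (0.215 + 0.021) = -0.118
c < 0: the witness has a liberal response bias.

C = -0.12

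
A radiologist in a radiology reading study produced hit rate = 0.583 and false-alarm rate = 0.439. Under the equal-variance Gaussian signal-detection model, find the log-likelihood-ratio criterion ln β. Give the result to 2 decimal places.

z(H) = z(0.583) = 0.210
z(FA) = z(0.439) = -0.154
ln β = −½·[z(H)² − z(FA)²] = −0.5 × (0.044 − 0.024) = -0.010

ln β = -0.01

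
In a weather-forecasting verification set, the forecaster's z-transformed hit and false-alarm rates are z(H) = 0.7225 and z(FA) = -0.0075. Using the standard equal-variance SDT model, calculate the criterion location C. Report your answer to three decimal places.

C = -0.358

c = −½·[z(H) + z(FA)] = −½·(0.7225 + (-0.0075)) = -0.3575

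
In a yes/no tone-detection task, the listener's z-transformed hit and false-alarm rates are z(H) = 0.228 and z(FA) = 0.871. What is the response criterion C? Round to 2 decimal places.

C = -0.55

c = −½·[z(H) + z(FA)] = −½·(0.228 + 0.871) = -0.5495
c < 0: the listener has a liberal response bias.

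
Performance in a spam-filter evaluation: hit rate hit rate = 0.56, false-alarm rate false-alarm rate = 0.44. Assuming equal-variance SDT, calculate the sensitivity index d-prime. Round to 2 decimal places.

z(H) = 0.151
z(FA) = -0.151
d' = z(H) − z(FA) = 0.151 − (-0.151) = 0.302

d-prime = 0.30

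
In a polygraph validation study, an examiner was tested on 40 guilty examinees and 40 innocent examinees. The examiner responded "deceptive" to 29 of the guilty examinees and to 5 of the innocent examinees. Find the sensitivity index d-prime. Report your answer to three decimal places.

d-prime = 1.748

H = 29/40 = 0.7250
FA = 5/40 = 0.1250
z(H) = z(0.7250) = 0.5978
z(FA) = z(0.1250) = -1.1503
d' = z(H) − z(FA) = 0.5978 − (-1.1503) = 1.7481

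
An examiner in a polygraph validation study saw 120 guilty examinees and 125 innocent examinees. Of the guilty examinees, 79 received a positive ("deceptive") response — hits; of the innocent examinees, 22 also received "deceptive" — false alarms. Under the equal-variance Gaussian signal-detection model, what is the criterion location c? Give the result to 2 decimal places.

c = 0.26

H = 79/120 = 0.6583
FA = 22/125 = 0.1760
z(0.6583) = 0.4078, z(0.1760) = -0.9307
c = −½·[z(H) + z(FA)] = −0.5 × (0.4078 + (-0.9307)) = 0.26145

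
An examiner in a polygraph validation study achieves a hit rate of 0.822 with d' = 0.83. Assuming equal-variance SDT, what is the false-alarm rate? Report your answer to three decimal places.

false-alarm rate = 0.537

z(hit rate) = z(0.822) = 0.9230
z(FA) = z(H) − d' = 0.9230 − 0.83 = 0.0930
false-alarm rate = Φ(0.0930) = 0.5370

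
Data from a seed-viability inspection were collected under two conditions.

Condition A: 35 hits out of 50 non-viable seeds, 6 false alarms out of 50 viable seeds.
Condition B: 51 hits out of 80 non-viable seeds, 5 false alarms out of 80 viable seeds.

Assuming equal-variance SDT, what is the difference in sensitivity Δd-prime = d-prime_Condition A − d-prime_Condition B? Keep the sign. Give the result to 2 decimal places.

Condition A: z(0.7000) = 0.524, z(0.1200) = -1.175, d' = 1.699
Condition B: z(0.6375) = 0.352, z(0.0625) = -1.534, d' = 1.886
Δd' = d'_Condition A − d'_Condition B = 1.699 − 1.886 = -0.187
Condition B has the higher sensitivity.

Δd-prime = -0.19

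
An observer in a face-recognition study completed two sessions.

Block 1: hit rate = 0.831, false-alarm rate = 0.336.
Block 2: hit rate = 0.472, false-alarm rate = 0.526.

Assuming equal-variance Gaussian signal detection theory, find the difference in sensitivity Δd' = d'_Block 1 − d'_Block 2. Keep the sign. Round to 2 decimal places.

Block 1: z(0.831) = 0.958, z(0.336) = -0.423, d' = 1.381
Block 2: z(0.472) = -0.070, z(0.526) = 0.065, d' = -0.135
Δd' = d'_Block 1 − d'_Block 2 = 1.381 − (-0.135) = 1.516
Block 1 has the higher sensitivity.

Δd' = 1.52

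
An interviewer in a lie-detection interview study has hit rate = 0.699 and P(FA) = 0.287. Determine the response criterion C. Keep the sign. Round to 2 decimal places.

C = 0.02

z(H) = z(0.699) = 0.5215
z(FA) = z(0.287) = -0.5622
c = −½·[z(H) + z(FA)] = −0.5 × (0.5215 + (-0.5622)) = 0.02035
c > 0: the interviewer has a conservative response bias.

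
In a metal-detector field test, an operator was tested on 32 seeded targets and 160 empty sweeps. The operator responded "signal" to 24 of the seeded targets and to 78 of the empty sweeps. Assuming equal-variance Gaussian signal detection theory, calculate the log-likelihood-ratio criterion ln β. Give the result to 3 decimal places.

H = 24/32 = 0.7500
FA = 78/160 = 0.4875
Φ⁻¹(0.7500) = 0.6745, Φ⁻¹(0.4875) = -0.0313
ln β = −½·[z(H)² − z(FA)²] = −0.5 × (0.4550 − 0.0010) = -0.2270

ln β = -0.227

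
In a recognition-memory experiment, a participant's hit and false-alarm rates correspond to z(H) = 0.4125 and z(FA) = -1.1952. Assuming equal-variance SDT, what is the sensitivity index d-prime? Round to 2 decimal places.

d' = z(H) − z(FA) = 0.4125 − (-1.1952) = 1.6077

d-prime = 1.61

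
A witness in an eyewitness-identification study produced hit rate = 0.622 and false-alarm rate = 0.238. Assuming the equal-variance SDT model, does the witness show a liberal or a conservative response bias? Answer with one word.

conservative

z(H) = 0.311, z(FA) = -0.713
c = −½·(z(H) + z(FA)) = 0.201
c > 0 → conservative criterion (biased toward responding “no”).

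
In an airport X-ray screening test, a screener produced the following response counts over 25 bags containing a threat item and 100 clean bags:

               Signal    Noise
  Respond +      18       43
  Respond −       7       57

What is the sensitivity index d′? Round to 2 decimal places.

H = 18/25 = 0.7200
FA = 43/100 = 0.4300
z(H) = z(0.7200) = 0.583
z(FA) = z(0.4300) = -0.176
d' = z(H) − z(FA) = 0.583 − (-0.176) = 0.759

d′ = 0.76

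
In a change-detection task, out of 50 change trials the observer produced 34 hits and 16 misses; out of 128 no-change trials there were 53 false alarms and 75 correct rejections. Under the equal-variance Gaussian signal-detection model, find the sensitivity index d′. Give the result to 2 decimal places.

d′ = 0.68

H = 34/50 = 0.6800
FA = 53/128 = 0.4141
Φ⁻¹(H) = 0.4677
Φ⁻¹(FA) = -0.2170
d' = z(H) − z(FA) = 0.4677 − (-0.2170) = 0.6847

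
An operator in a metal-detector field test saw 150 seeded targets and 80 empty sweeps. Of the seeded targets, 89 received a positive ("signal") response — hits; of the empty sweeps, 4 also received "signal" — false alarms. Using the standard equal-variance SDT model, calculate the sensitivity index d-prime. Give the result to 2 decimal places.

H = 89/150 = 0.5933
FA = 4/80 = 0.0500
z(H) = z(0.5933) = 0.236
z(FA) = z(0.0500) = -1.645
d' = z(H) − z(FA) = 0.236 − (-1.645) = 1.881

d-prime = 1.88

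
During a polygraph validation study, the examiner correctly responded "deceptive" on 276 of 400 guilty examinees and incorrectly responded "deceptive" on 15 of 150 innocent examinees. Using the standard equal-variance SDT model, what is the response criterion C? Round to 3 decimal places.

C = 0.393

H = 276/400 = 0.6900
FA = 15/150 = 0.1000
z(H) = z(0.6900) = 0.4959
z(FA) = z(0.1000) = -1.2816
c = −½·[z(H) + z(FA)] = −0.5 × (0.4959 + (-1.2816)) = 0.39285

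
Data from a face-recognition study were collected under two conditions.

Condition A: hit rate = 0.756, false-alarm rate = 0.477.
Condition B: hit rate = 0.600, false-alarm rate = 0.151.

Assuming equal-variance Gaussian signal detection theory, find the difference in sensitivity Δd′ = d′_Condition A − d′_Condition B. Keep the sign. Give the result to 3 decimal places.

Δd′ = -0.534

Condition A: z(0.756) = 0.6935, z(0.477) = -0.0577, d' = 0.7512
Condition B: z(0.600) = 0.2533, z(0.151) = -1.0322, d' = 1.2855
Δd' = d'_Condition A − d'_Condition B = 0.7512 − 1.2855 = -0.5343
Condition B has the higher sensitivity.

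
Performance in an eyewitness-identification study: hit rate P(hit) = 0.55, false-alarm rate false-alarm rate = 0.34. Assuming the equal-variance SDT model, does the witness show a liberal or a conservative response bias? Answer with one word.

z(H) = 0.126, z(FA) = -0.412
c = −½·(z(H) + z(FA)) = 0.143
c > 0 → conservative criterion (biased toward responding “no”).

conservative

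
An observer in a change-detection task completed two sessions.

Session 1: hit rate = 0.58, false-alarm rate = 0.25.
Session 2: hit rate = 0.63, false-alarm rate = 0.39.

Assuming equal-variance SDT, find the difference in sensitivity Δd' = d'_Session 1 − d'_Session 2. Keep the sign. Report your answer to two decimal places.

Δd' = 0.27

Session 1: z(0.58) = 0.202, z(0.25) = -0.674, d' = 0.876
Session 2: z(0.63) = 0.332, z(0.39) = -0.279, d' = 0.611
Δd' = d'_Session 1 − d'_Session 2 = 0.876 − 0.611 = 0.265
Session 1 has the higher sensitivity.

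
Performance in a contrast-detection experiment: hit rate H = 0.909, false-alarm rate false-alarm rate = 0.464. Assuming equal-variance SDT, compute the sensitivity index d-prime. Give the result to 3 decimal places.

d-prime = 1.425

Φ⁻¹(H) = Φ⁻¹(0.909) = 1.3346
Φ⁻¹(FA) = Φ⁻¹(0.464) = -0.0904
d' = z(H) − z(FA) = 1.3346 − (-0.0904) = 1.4250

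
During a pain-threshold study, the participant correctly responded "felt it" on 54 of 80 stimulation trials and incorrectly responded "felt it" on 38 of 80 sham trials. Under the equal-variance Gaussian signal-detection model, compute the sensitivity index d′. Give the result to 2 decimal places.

d′ = 0.52

H = 54/80 = 0.6750
FA = 38/80 = 0.4750
Φ⁻¹(0.6750) = 0.454, Φ⁻¹(0.4750) = -0.063
d' = z(H) − z(FA) = 0.454 − (-0.063) = 0.517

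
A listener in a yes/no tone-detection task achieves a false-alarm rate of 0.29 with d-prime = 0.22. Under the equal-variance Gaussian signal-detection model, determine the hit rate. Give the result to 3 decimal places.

z(false-alarm rate) = z(0.29) = -0.5534
z(H) = z(FA) + d' = -0.5534 + 0.22 = -0.3334
hit rate = Φ(-0.3334) = 0.3694

hit rate = 0.369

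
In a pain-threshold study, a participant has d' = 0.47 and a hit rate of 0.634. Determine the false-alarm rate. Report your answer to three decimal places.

false-alarm rate = 0.449

z(hit rate) = z(0.634) = 0.3425
z(FA) = z(H) − d' = 0.3425 − 0.47 = -0.1275
false-alarm rate = Φ(-0.1275) = 0.4493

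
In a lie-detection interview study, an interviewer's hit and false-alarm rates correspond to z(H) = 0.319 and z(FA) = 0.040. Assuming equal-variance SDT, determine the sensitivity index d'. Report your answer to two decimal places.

d' = z(H) − z(FA) = 0.319 − 0.040 = 0.279

d' = 0.28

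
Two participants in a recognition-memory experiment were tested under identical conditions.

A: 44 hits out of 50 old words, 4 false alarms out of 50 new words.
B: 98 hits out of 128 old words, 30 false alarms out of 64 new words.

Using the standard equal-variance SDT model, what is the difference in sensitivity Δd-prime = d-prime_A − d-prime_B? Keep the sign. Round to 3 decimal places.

Δd-prime = 1.777

A: z(0.8800) = 1.1750, z(0.0800) = -1.4051, d' = 2.5801
B: z(0.7656) = 0.7244, z(0.4688) = -0.0783, d' = 0.8027
Δd' = d'_A − d'_B = 2.5801 − 0.8027 = 1.7774
A has the higher sensitivity.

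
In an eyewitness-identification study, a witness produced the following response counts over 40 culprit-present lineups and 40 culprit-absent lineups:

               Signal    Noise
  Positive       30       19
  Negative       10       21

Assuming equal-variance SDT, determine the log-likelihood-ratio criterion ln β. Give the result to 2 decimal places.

ln β = -0.23

H = 30/40 = 0.7500
FA = 19/40 = 0.4750
z(H) = 0.674
z(FA) = -0.063
ln β = −½·[z(H)² − z(FA)²] = −0.5 × (0.454 − 0.004) = -0.225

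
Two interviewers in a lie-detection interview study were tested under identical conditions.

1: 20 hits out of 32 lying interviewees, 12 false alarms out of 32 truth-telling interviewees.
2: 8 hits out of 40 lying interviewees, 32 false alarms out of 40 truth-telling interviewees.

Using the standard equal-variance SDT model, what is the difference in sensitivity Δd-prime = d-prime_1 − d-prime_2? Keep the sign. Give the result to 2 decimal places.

1: z(0.6250) = 0.319, z(0.3750) = -0.319, d' = 0.638
2: z(0.2000) = -0.842, z(0.8000) = 0.842, d' = -1.684
Δd' = d'_1 − d'_2 = 0.638 − (-1.684) = 2.322
1 has the higher sensitivity.

Δd-prime = 2.32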